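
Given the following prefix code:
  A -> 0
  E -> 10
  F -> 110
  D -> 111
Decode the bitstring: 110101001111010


Decoding step by step:
Bits 110 -> F
Bits 10 -> E
Bits 10 -> E
Bits 0 -> A
Bits 111 -> D
Bits 10 -> E
Bits 10 -> E


Decoded message: FEEADEE


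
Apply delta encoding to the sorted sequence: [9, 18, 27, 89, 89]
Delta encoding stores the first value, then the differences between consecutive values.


First value: 9
Deltas:
  18 - 9 = 9
  27 - 18 = 9
  89 - 27 = 62
  89 - 89 = 0


Delta encoded: [9, 9, 9, 62, 0]


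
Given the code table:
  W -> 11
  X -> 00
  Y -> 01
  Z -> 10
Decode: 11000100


Decoding:
11 -> W
00 -> X
01 -> Y
00 -> X


Result: WXYX


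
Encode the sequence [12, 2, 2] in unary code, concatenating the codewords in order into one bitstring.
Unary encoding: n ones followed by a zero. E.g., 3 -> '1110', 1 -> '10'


Encode each number as n ones followed by a terminating 0:
  12 -> 1111111111110 (13 bits)
  2 -> 110 (3 bits)
  2 -> 110 (3 bits)
Total length = 13 + 3 + 3 = 19 bits.

Unary([12, 2, 2]) = 1111111111110110110 (19 bits)


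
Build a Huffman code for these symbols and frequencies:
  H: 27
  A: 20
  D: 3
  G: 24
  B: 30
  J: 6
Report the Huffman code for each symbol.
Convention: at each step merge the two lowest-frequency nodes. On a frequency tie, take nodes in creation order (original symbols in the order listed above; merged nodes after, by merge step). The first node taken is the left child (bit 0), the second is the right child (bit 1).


Huffman tree construction:
Step 1: Merge D(3) + J(6) = 9
Step 2: Merge (D+J)(9) + A(20) = 29
Step 3: Merge G(24) + H(27) = 51
Step 4: Merge ((D+J)+A)(29) + B(30) = 59
Step 5: Merge (G+H)(51) + (((D+J)+A)+B)(59) = 110
Read each symbol's code off the tree from the root (left child = 0, right child = 1).

Codes:
  H: 01 (length 2)
  A: 101 (length 3)
  D: 1000 (length 4)
  G: 00 (length 2)
  B: 11 (length 2)
  J: 1001 (length 4)
Average code length: 258/110 = 2.3455 bits/symbol


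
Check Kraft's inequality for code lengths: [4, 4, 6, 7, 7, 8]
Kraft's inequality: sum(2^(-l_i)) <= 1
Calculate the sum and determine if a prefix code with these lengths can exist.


Sum = 2^(-4) + 2^(-4) + 2^(-6) + 2^(-7) + 2^(-7) + 2^(-8)
    = 0.0625 + 0.0625 + 0.015625 + 0.0078125 + 0.0078125 + 0.00390625
    = 41/256 = 0.16015625
Since 0.16015625 <= 1, Kraft's inequality IS satisfied.
A prefix code with these lengths CAN exist.

Kraft sum = 0.16015625. Satisfied.


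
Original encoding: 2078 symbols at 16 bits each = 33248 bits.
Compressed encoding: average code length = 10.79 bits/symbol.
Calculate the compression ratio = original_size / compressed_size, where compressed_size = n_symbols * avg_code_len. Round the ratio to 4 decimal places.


original_size = n_symbols * orig_bits = 2078 * 16 = 33248 bits
compressed_size = n_symbols * avg_code_len = 2078 * 10.79 = 22421.62 bits
ratio = original_size / compressed_size = 33248 / 22421.62 = 1.4829

Compression ratio = 1.4829


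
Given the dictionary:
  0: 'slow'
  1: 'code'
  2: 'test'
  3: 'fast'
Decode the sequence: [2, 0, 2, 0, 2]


Look up each index in the dictionary:
  2 -> 'test'
  0 -> 'slow'
  2 -> 'test'
  0 -> 'slow'
  2 -> 'test'

Decoded: "test slow test slow test"


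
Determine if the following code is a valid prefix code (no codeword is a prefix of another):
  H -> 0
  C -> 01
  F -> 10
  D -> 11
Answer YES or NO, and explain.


Checking each pair (does one codeword prefix another?):
  H='0' vs C='01': prefix -- VIOLATION

NO -- this is NOT a valid prefix code. H (0) is a prefix of C (01).


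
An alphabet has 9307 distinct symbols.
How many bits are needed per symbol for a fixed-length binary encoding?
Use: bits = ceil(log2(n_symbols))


log2(9307) = 13.1841
Bracket: 2^13 = 8192 < 9307 <= 2^14 = 16384
So ceil(log2(9307)) = 14

bits = ceil(log2(9307)) = ceil(13.1841) = 14 bits


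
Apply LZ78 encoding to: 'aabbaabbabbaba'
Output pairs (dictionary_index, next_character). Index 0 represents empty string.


LZ78 encoding steps:
Dictionary: {0: ''}
Step 1: w='' (idx 0), next='a' -> output (0, 'a'), add 'a' as idx 1
Step 2: w='a' (idx 1), next='b' -> output (1, 'b'), add 'ab' as idx 2
Step 3: w='' (idx 0), next='b' -> output (0, 'b'), add 'b' as idx 3
Step 4: w='a' (idx 1), next='a' -> output (1, 'a'), add 'aa' as idx 4
Step 5: w='b' (idx 3), next='b' -> output (3, 'b'), add 'bb' as idx 5
Step 6: w='ab' (idx 2), next='b' -> output (2, 'b'), add 'abb' as idx 6
Step 7: w='ab' (idx 2), next='a' -> output (2, 'a'), add 'aba' as idx 7


Encoded: [(0, 'a'), (1, 'b'), (0, 'b'), (1, 'a'), (3, 'b'), (2, 'b'), (2, 'a')]


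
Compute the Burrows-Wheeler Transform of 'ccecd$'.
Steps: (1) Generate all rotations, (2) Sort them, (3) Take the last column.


Rotations (sorted):
  0: $ccecd -> last char: d
  1: ccecd$ -> last char: $
  2: cd$cce -> last char: e
  3: cecd$c -> last char: c
  4: d$ccec -> last char: c
  5: ecd$cc -> last char: c


BWT = d$eccc


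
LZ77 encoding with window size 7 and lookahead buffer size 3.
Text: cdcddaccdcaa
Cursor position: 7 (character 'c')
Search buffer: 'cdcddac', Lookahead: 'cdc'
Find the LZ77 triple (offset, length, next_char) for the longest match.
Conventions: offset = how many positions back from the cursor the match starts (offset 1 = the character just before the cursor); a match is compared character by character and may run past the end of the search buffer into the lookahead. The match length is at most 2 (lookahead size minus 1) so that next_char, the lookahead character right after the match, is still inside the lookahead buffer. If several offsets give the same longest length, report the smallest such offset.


Try each offset into the search buffer:
  offset=1 (pos 6, char 'c'): match length 1
  offset=2 (pos 5, char 'a'): match length 0
  offset=3 (pos 4, char 'd'): match length 0
  offset=4 (pos 3, char 'd'): match length 0
  offset=5 (pos 2, char 'c'): match length 2
  offset=6 (pos 1, char 'd'): match length 0
  offset=7 (pos 0, char 'c'): match length 2
Longest match has length 2, found at offsets 5, 7; take the smallest, offset 5.
next_char = character at position 7 + 2 = 9 -> 'c'

Best match: offset=5, length=2 (matching 'cd' starting at position 2)
LZ77 triple: (5, 2, 'c')


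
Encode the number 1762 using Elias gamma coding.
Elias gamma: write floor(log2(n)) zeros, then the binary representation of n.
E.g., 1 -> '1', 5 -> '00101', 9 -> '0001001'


num_bits = floor(log2(1762)) + 1 = 11
leading_zeros = num_bits - 1 = 10
binary(1762) = 11011100010

Elias gamma(1762) = '0000000000' + '11011100010' = 000000000011011100010 (21 bits)


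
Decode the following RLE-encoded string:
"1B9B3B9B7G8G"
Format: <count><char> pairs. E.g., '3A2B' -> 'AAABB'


Expanding each <count><char> pair:
  1B -> 'B'
  9B -> 'BBBBBBBBB'
  3B -> 'BBB'
  9B -> 'BBBBBBBBB'
  7G -> 'GGGGGGG'
  8G -> 'GGGGGGGG'

Decoded = BBBBBBBBBBBBBBBBBBBBBBGGGGGGGGGGGGGGG


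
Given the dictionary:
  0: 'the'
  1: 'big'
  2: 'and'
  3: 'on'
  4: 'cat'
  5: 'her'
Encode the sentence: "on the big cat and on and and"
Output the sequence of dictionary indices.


Look up each word in the dictionary:
  'on' -> 3
  'the' -> 0
  'big' -> 1
  'cat' -> 4
  'and' -> 2
  'on' -> 3
  'and' -> 2
  'and' -> 2

Encoded: [3, 0, 1, 4, 2, 3, 2, 2]


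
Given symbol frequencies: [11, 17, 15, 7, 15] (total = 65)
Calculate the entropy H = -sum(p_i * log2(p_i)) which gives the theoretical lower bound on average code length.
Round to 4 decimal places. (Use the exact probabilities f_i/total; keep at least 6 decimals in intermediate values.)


Per-symbol terms -p_i * log2(p_i) with p_i = f_i/65:
  p = 11/65 = 0.169231: log2(p) = -2.562936, -p*log2(p) = 0.433728
  p = 17/65 = 0.261538: log2(p) = -1.934905, -p*log2(p) = 0.506052
  p = 15/65 = 0.230769: log2(p) = -2.115477, -p*log2(p) = 0.488187
  p = 7/65 = 0.107692: log2(p) = -3.215013, -p*log2(p) = 0.346232
  p = 15/65 = 0.230769: log2(p) = -2.115477, -p*log2(p) = 0.488187
H = 0.433728 + 0.506052 + 0.488187 + 0.346232 + 0.488187 = 2.262386

H = 2.2624 bits/symbol


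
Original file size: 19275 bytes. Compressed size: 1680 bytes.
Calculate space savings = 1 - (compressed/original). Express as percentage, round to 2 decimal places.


ratio = compressed/original = 1680/19275 = 0.08716
savings = 1 - ratio = 1 - 0.08716 = 0.91284
as a percentage: 0.91284 * 100 = 91.28%

Space savings = 1 - 1680/19275 = 91.28%


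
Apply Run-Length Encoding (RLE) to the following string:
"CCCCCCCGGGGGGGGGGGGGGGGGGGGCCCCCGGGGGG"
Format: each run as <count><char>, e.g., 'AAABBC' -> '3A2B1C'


Scanning runs left to right:
  i=0: run of 'C' x 7 -> '7C'
  i=7: run of 'G' x 20 -> '20G'
  i=27: run of 'C' x 5 -> '5C'
  i=32: run of 'G' x 6 -> '6G'

RLE = 7C20G5C6G


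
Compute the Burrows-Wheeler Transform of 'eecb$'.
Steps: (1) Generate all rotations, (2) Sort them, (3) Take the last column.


Rotations (sorted):
  0: $eecb -> last char: b
  1: b$eec -> last char: c
  2: cb$ee -> last char: e
  3: ecb$e -> last char: e
  4: eecb$ -> last char: $


BWT = bcee$


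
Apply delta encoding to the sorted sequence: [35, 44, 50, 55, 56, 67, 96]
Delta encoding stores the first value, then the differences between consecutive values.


First value: 35
Deltas:
  44 - 35 = 9
  50 - 44 = 6
  55 - 50 = 5
  56 - 55 = 1
  67 - 56 = 11
  96 - 67 = 29


Delta encoded: [35, 9, 6, 5, 1, 11, 29]


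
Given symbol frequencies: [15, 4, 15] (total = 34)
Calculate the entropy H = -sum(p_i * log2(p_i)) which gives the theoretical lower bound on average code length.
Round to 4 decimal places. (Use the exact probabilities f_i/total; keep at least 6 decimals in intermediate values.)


Per-symbol terms -p_i * log2(p_i) with p_i = f_i/34:
  p = 15/34 = 0.441176: log2(p) = -1.180572, -p*log2(p) = 0.520841
  p = 4/34 = 0.117647: log2(p) = -3.087463, -p*log2(p) = 0.363231
  p = 15/34 = 0.441176: log2(p) = -1.180572, -p*log2(p) = 0.520841
H = 0.520841 + 0.363231 + 0.520841 = 1.404913

H = 1.4049 bits/symbol


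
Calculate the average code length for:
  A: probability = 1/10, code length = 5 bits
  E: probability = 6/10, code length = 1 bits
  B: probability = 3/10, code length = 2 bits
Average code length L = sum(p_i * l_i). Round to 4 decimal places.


Weighted contributions p_i * l_i:
  A: (1/10) * 5 = 5/10
  E: (6/10) * 1 = 6/10
  B: (3/10) * 2 = 6/10
Sum = (5 + 6 + 6)/10 = 17/10

L = 17/10 = 1.7000 bits/symbol


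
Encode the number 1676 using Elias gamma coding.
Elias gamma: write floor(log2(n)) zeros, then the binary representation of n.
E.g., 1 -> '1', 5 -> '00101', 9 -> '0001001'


num_bits = floor(log2(1676)) + 1 = 11
leading_zeros = num_bits - 1 = 10
binary(1676) = 11010001100

Elias gamma(1676) = '0000000000' + '11010001100' = 000000000011010001100 (21 bits)


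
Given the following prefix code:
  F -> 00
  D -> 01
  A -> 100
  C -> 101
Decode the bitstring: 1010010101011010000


Decoding step by step:
Bits 101 -> C
Bits 00 -> F
Bits 101 -> C
Bits 01 -> D
Bits 01 -> D
Bits 101 -> C
Bits 00 -> F
Bits 00 -> F


Decoded message: CFCDDCFF


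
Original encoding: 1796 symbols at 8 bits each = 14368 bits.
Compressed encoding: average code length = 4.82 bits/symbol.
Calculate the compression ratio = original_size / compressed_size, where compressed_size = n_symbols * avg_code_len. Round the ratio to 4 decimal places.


original_size = n_symbols * orig_bits = 1796 * 8 = 14368 bits
compressed_size = n_symbols * avg_code_len = 1796 * 4.82 = 8656.72 bits
ratio = original_size / compressed_size = 14368 / 8656.72 = 1.6598

Compression ratio = 1.6598


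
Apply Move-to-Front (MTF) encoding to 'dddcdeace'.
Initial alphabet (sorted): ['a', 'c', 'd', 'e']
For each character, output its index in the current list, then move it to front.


MTF encoding:
'd': index 2 in ['a', 'c', 'd', 'e'] -> ['d', 'a', 'c', 'e']
'd': index 0 in ['d', 'a', 'c', 'e'] -> ['d', 'a', 'c', 'e']
'd': index 0 in ['d', 'a', 'c', 'e'] -> ['d', 'a', 'c', 'e']
'c': index 2 in ['d', 'a', 'c', 'e'] -> ['c', 'd', 'a', 'e']
'd': index 1 in ['c', 'd', 'a', 'e'] -> ['d', 'c', 'a', 'e']
'e': index 3 in ['d', 'c', 'a', 'e'] -> ['e', 'd', 'c', 'a']
'a': index 3 in ['e', 'd', 'c', 'a'] -> ['a', 'e', 'd', 'c']
'c': index 3 in ['a', 'e', 'd', 'c'] -> ['c', 'a', 'e', 'd']
'e': index 2 in ['c', 'a', 'e', 'd'] -> ['e', 'c', 'a', 'd']


Output: [2, 0, 0, 2, 1, 3, 3, 3, 2]


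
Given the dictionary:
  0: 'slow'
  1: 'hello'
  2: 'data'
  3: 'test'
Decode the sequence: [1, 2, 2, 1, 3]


Look up each index in the dictionary:
  1 -> 'hello'
  2 -> 'data'
  2 -> 'data'
  1 -> 'hello'
  3 -> 'test'

Decoded: "hello data data hello test"


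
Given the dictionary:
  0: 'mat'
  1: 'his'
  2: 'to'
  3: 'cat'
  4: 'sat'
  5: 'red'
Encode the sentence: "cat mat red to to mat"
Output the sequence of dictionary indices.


Look up each word in the dictionary:
  'cat' -> 3
  'mat' -> 0
  'red' -> 5
  'to' -> 2
  'to' -> 2
  'mat' -> 0

Encoded: [3, 0, 5, 2, 2, 0]


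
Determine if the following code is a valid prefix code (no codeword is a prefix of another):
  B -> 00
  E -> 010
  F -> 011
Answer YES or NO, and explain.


Checking each pair (does one codeword prefix another?):
  B='00' vs E='010': no prefix
  B='00' vs F='011': no prefix
  E='010' vs B='00': no prefix
  E='010' vs F='011': no prefix
  F='011' vs B='00': no prefix
  F='011' vs E='010': no prefix
No violation found over all pairs.

YES -- this is a valid prefix code. No codeword is a prefix of any other codeword.


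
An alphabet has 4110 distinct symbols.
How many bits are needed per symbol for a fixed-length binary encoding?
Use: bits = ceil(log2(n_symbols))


log2(4110) = 12.0049
Bracket: 2^12 = 4096 < 4110 <= 2^13 = 8192
So ceil(log2(4110)) = 13

bits = ceil(log2(4110)) = ceil(12.0049) = 13 bits


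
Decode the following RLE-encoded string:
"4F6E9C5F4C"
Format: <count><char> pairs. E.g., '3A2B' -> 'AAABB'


Expanding each <count><char> pair:
  4F -> 'FFFF'
  6E -> 'EEEEEE'
  9C -> 'CCCCCCCCC'
  5F -> 'FFFFF'
  4C -> 'CCCC'

Decoded = FFFFEEEEEECCCCCCCCCFFFFFCCCC


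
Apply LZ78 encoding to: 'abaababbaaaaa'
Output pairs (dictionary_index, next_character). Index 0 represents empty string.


LZ78 encoding steps:
Dictionary: {0: ''}
Step 1: w='' (idx 0), next='a' -> output (0, 'a'), add 'a' as idx 1
Step 2: w='' (idx 0), next='b' -> output (0, 'b'), add 'b' as idx 2
Step 3: w='a' (idx 1), next='a' -> output (1, 'a'), add 'aa' as idx 3
Step 4: w='b' (idx 2), next='a' -> output (2, 'a'), add 'ba' as idx 4
Step 5: w='b' (idx 2), next='b' -> output (2, 'b'), add 'bb' as idx 5
Step 6: w='aa' (idx 3), next='a' -> output (3, 'a'), add 'aaa' as idx 6
Step 7: w='aa' (idx 3), end of input -> output (3, '')


Encoded: [(0, 'a'), (0, 'b'), (1, 'a'), (2, 'a'), (2, 'b'), (3, 'a'), (3, '')]


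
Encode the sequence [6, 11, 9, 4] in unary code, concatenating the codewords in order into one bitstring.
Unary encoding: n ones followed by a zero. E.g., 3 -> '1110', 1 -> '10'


Encode each number as n ones followed by a terminating 0:
  6 -> 1111110 (7 bits)
  11 -> 111111111110 (12 bits)
  9 -> 1111111110 (10 bits)
  4 -> 11110 (5 bits)
Total length = 7 + 12 + 10 + 5 = 34 bits.

Unary([6, 11, 9, 4]) = 1111110111111111110111111111011110 (34 bits)


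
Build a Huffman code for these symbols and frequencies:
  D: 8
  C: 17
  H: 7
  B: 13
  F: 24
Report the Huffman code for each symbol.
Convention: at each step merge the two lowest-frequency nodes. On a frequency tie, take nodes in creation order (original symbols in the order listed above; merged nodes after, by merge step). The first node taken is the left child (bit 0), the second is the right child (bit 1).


Huffman tree construction:
Step 1: Merge H(7) + D(8) = 15
Step 2: Merge B(13) + (H+D)(15) = 28
Step 3: Merge C(17) + F(24) = 41
Step 4: Merge (B+(H+D))(28) + (C+F)(41) = 69
Read each symbol's code off the tree from the root (left child = 0, right child = 1).

Codes:
  D: 011 (length 3)
  C: 10 (length 2)
  H: 010 (length 3)
  B: 00 (length 2)
  F: 11 (length 2)
Average code length: 153/69 = 2.2174 bits/symbol


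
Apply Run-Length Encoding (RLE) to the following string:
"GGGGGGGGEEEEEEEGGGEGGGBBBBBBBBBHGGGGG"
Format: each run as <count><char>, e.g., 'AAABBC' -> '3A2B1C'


Scanning runs left to right:
  i=0: run of 'G' x 8 -> '8G'
  i=8: run of 'E' x 7 -> '7E'
  i=15: run of 'G' x 3 -> '3G'
  i=18: run of 'E' x 1 -> '1E'
  i=19: run of 'G' x 3 -> '3G'
  i=22: run of 'B' x 9 -> '9B'
  i=31: run of 'H' x 1 -> '1H'
  i=32: run of 'G' x 5 -> '5G'

RLE = 8G7E3G1E3G9B1H5G


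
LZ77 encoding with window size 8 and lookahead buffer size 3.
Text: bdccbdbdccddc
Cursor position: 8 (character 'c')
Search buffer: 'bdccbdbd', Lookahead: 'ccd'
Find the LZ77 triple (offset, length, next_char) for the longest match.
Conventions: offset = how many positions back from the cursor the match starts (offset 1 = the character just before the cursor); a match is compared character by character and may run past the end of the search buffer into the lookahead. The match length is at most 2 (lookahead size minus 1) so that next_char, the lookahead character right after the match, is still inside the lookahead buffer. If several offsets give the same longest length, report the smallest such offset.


Try each offset into the search buffer:
  offset=1 (pos 7, char 'd'): match length 0
  offset=2 (pos 6, char 'b'): match length 0
  offset=3 (pos 5, char 'd'): match length 0
  offset=4 (pos 4, char 'b'): match length 0
  offset=5 (pos 3, char 'c'): match length 1
  offset=6 (pos 2, char 'c'): match length 2
  offset=7 (pos 1, char 'd'): match length 0
  offset=8 (pos 0, char 'b'): match length 0
Longest match has length 2 at offset 6.
next_char = character at position 8 + 2 = 10 -> 'd'

Best match: offset=6, length=2 (matching 'cc' starting at position 2)
LZ77 triple: (6, 2, 'd')


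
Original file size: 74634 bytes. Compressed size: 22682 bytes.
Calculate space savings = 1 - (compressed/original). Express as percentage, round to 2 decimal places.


ratio = compressed/original = 22682/74634 = 0.30391
savings = 1 - ratio = 1 - 0.30391 = 0.69609
as a percentage: 0.69609 * 100 = 69.61%

Space savings = 1 - 22682/74634 = 69.61%


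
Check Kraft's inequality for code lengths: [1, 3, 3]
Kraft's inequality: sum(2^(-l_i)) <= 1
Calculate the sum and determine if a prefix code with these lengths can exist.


Sum = 2^(-1) + 2^(-3) + 2^(-3)
    = 0.5 + 0.125 + 0.125
    = 6/8 = 0.75
Since 0.75 <= 1, Kraft's inequality IS satisfied.
A prefix code with these lengths CAN exist.

Kraft sum = 0.75. Satisfied.


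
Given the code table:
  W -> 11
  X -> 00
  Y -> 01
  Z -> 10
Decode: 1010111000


Decoding:
10 -> Z
10 -> Z
11 -> W
10 -> Z
00 -> X


Result: ZZWZX


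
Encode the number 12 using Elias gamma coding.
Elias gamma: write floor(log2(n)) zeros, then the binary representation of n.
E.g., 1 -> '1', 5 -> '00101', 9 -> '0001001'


num_bits = floor(log2(12)) + 1 = 4
leading_zeros = num_bits - 1 = 3
binary(12) = 1100

Elias gamma(12) = '000' + '1100' = 0001100 (7 bits)


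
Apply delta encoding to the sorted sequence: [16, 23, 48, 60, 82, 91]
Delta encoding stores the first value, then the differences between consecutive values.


First value: 16
Deltas:
  23 - 16 = 7
  48 - 23 = 25
  60 - 48 = 12
  82 - 60 = 22
  91 - 82 = 9


Delta encoded: [16, 7, 25, 12, 22, 9]


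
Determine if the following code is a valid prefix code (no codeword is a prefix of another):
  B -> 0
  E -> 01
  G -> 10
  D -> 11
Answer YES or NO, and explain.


Checking each pair (does one codeword prefix another?):
  B='0' vs E='01': prefix -- VIOLATION

NO -- this is NOT a valid prefix code. B (0) is a prefix of E (01).


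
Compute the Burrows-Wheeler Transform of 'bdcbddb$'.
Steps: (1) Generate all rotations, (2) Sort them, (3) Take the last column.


Rotations (sorted):
  0: $bdcbddb -> last char: b
  1: b$bdcbdd -> last char: d
  2: bdcbddb$ -> last char: $
  3: bddb$bdc -> last char: c
  4: cbddb$bd -> last char: d
  5: db$bdcbd -> last char: d
  6: dcbddb$b -> last char: b
  7: ddb$bdcb -> last char: b


BWT = bd$cddbb


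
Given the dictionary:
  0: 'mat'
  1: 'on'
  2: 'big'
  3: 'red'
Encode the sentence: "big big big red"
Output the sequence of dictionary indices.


Look up each word in the dictionary:
  'big' -> 2
  'big' -> 2
  'big' -> 2
  'red' -> 3

Encoded: [2, 2, 2, 3]


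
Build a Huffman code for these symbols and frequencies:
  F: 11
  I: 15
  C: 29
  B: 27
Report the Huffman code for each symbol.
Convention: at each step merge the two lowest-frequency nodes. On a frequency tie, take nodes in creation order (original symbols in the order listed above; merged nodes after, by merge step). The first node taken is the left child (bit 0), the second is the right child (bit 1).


Huffman tree construction:
Step 1: Merge F(11) + I(15) = 26
Step 2: Merge (F+I)(26) + B(27) = 53
Step 3: Merge C(29) + ((F+I)+B)(53) = 82
Read each symbol's code off the tree from the root (left child = 0, right child = 1).

Codes:
  F: 100 (length 3)
  I: 101 (length 3)
  C: 0 (length 1)
  B: 11 (length 2)
Average code length: 161/82 = 1.9634 bits/symbol


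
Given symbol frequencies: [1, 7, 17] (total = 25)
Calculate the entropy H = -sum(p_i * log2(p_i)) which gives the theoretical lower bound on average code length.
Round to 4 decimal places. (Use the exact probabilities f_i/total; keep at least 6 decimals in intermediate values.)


Per-symbol terms -p_i * log2(p_i) with p_i = f_i/25:
  p = 1/25 = 0.040000: log2(p) = -4.643856, -p*log2(p) = 0.185754
  p = 7/25 = 0.280000: log2(p) = -1.836501, -p*log2(p) = 0.514220
  p = 17/25 = 0.680000: log2(p) = -0.556393, -p*log2(p) = 0.378347
H = 0.185754 + 0.514220 + 0.378347 = 1.078321

H = 1.0783 bits/symbol


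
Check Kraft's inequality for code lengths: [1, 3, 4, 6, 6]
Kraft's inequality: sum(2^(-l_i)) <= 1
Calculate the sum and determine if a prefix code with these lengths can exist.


Sum = 2^(-1) + 2^(-3) + 2^(-4) + 2^(-6) + 2^(-6)
    = 0.5 + 0.125 + 0.0625 + 0.015625 + 0.015625
    = 46/64 = 0.71875
Since 0.71875 <= 1, Kraft's inequality IS satisfied.
A prefix code with these lengths CAN exist.

Kraft sum = 0.71875. Satisfied.


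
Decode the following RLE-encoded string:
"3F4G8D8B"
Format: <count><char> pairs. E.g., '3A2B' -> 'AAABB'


Expanding each <count><char> pair:
  3F -> 'FFF'
  4G -> 'GGGG'
  8D -> 'DDDDDDDD'
  8B -> 'BBBBBBBB'

Decoded = FFFGGGGDDDDDDDDBBBBBBBB


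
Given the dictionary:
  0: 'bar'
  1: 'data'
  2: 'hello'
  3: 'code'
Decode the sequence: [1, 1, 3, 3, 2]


Look up each index in the dictionary:
  1 -> 'data'
  1 -> 'data'
  3 -> 'code'
  3 -> 'code'
  2 -> 'hello'

Decoded: "data data code code hello"


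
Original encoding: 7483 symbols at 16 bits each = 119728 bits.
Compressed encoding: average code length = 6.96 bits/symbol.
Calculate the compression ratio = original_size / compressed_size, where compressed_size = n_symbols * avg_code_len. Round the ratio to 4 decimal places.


original_size = n_symbols * orig_bits = 7483 * 16 = 119728 bits
compressed_size = n_symbols * avg_code_len = 7483 * 6.96 = 52081.68 bits
ratio = original_size / compressed_size = 119728 / 52081.68 = 2.2989

Compression ratio = 2.2989


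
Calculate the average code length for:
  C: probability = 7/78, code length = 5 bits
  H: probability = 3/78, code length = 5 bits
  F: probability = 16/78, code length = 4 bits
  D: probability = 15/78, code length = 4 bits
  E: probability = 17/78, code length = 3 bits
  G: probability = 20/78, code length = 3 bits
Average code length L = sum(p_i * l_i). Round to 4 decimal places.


Weighted contributions p_i * l_i:
  C: (7/78) * 5 = 35/78
  H: (3/78) * 5 = 15/78
  F: (16/78) * 4 = 64/78
  D: (15/78) * 4 = 60/78
  E: (17/78) * 3 = 51/78
  G: (20/78) * 3 = 60/78
Sum = (35 + 15 + 64 + 60 + 51 + 60)/78 = 285/78

L = 285/78 = 3.6538 bits/symbol


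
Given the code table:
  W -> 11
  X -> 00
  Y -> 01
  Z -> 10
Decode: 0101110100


Decoding:
01 -> Y
01 -> Y
11 -> W
01 -> Y
00 -> X


Result: YYWYX


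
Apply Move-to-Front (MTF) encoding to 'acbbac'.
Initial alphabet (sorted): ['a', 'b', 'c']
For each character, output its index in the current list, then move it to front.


MTF encoding:
'a': index 0 in ['a', 'b', 'c'] -> ['a', 'b', 'c']
'c': index 2 in ['a', 'b', 'c'] -> ['c', 'a', 'b']
'b': index 2 in ['c', 'a', 'b'] -> ['b', 'c', 'a']
'b': index 0 in ['b', 'c', 'a'] -> ['b', 'c', 'a']
'a': index 2 in ['b', 'c', 'a'] -> ['a', 'b', 'c']
'c': index 2 in ['a', 'b', 'c'] -> ['c', 'a', 'b']


Output: [0, 2, 2, 0, 2, 2]


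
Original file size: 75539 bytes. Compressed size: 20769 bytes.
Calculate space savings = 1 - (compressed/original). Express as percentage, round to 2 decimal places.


ratio = compressed/original = 20769/75539 = 0.274944
savings = 1 - ratio = 1 - 0.274944 = 0.725056
as a percentage: 0.725056 * 100 = 72.51%

Space savings = 1 - 20769/75539 = 72.51%


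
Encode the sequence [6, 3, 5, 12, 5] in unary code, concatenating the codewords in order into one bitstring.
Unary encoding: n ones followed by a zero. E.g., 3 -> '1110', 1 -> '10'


Encode each number as n ones followed by a terminating 0:
  6 -> 1111110 (7 bits)
  3 -> 1110 (4 bits)
  5 -> 111110 (6 bits)
  12 -> 1111111111110 (13 bits)
  5 -> 111110 (6 bits)
Total length = 7 + 4 + 6 + 13 + 6 = 36 bits.

Unary([6, 3, 5, 12, 5]) = 111111011101111101111111111110111110 (36 bits)


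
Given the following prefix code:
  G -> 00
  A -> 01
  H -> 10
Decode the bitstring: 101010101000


Decoding step by step:
Bits 10 -> H
Bits 10 -> H
Bits 10 -> H
Bits 10 -> H
Bits 10 -> H
Bits 00 -> G


Decoded message: HHHHHG


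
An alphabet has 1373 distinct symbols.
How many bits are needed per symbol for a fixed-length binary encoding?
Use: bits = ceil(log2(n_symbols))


log2(1373) = 10.4231
Bracket: 2^10 = 1024 < 1373 <= 2^11 = 2048
So ceil(log2(1373)) = 11

bits = ceil(log2(1373)) = ceil(10.4231) = 11 bits


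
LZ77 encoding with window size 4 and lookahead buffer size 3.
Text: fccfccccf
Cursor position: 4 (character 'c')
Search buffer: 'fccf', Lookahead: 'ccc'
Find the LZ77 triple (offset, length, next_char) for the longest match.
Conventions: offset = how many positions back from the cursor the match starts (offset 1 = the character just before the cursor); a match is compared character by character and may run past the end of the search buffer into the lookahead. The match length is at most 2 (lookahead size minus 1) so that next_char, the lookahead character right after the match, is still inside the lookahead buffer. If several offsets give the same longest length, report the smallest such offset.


Try each offset into the search buffer:
  offset=1 (pos 3, char 'f'): match length 0
  offset=2 (pos 2, char 'c'): match length 1
  offset=3 (pos 1, char 'c'): match length 2
  offset=4 (pos 0, char 'f'): match length 0
Longest match has length 2 at offset 3.
next_char = character at position 4 + 2 = 6 -> 'c'

Best match: offset=3, length=2 (matching 'cc' starting at position 1)
LZ77 triple: (3, 2, 'c')


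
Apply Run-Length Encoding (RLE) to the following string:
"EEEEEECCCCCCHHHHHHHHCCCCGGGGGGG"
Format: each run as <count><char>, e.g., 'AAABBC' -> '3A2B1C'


Scanning runs left to right:
  i=0: run of 'E' x 6 -> '6E'
  i=6: run of 'C' x 6 -> '6C'
  i=12: run of 'H' x 8 -> '8H'
  i=20: run of 'C' x 4 -> '4C'
  i=24: run of 'G' x 7 -> '7G'

RLE = 6E6C8H4C7G


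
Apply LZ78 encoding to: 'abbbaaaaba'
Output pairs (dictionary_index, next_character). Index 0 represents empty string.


LZ78 encoding steps:
Dictionary: {0: ''}
Step 1: w='' (idx 0), next='a' -> output (0, 'a'), add 'a' as idx 1
Step 2: w='' (idx 0), next='b' -> output (0, 'b'), add 'b' as idx 2
Step 3: w='b' (idx 2), next='b' -> output (2, 'b'), add 'bb' as idx 3
Step 4: w='a' (idx 1), next='a' -> output (1, 'a'), add 'aa' as idx 4
Step 5: w='aa' (idx 4), next='b' -> output (4, 'b'), add 'aab' as idx 5
Step 6: w='a' (idx 1), end of input -> output (1, '')


Encoded: [(0, 'a'), (0, 'b'), (2, 'b'), (1, 'a'), (4, 'b'), (1, '')]


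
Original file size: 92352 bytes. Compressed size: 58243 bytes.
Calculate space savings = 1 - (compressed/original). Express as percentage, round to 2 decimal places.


ratio = compressed/original = 58243/92352 = 0.630663
savings = 1 - ratio = 1 - 0.630663 = 0.369337
as a percentage: 0.369337 * 100 = 36.93%

Space savings = 1 - 58243/92352 = 36.93%


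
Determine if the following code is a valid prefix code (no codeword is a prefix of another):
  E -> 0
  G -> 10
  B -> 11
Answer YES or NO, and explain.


Checking each pair (does one codeword prefix another?):
  E='0' vs G='10': no prefix
  E='0' vs B='11': no prefix
  G='10' vs E='0': no prefix
  G='10' vs B='11': no prefix
  B='11' vs E='0': no prefix
  B='11' vs G='10': no prefix
No violation found over all pairs.

YES -- this is a valid prefix code. No codeword is a prefix of any other codeword.


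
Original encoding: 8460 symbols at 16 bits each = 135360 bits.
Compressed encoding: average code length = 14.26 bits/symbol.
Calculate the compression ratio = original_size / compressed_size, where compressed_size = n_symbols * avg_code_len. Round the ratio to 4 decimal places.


original_size = n_symbols * orig_bits = 8460 * 16 = 135360 bits
compressed_size = n_symbols * avg_code_len = 8460 * 14.26 = 120639.6 bits
ratio = original_size / compressed_size = 135360 / 120639.6 = 1.122

Compression ratio = 1.122


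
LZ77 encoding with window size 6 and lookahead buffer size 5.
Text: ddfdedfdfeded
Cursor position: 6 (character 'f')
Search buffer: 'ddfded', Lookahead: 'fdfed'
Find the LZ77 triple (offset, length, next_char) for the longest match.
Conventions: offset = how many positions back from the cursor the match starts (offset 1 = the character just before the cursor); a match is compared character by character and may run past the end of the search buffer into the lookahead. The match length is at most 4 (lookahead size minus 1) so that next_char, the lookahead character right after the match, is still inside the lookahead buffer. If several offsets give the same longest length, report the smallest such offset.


Try each offset into the search buffer:
  offset=1 (pos 5, char 'd'): match length 0
  offset=2 (pos 4, char 'e'): match length 0
  offset=3 (pos 3, char 'd'): match length 0
  offset=4 (pos 2, char 'f'): match length 2
  offset=5 (pos 1, char 'd'): match length 0
  offset=6 (pos 0, char 'd'): match length 0
Longest match has length 2 at offset 4.
next_char = character at position 6 + 2 = 8 -> 'f'

Best match: offset=4, length=2 (matching 'fd' starting at position 2)
LZ77 triple: (4, 2, 'f')


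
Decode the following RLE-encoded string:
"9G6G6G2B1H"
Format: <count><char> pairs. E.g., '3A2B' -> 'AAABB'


Expanding each <count><char> pair:
  9G -> 'GGGGGGGGG'
  6G -> 'GGGGGG'
  6G -> 'GGGGGG'
  2B -> 'BB'
  1H -> 'H'

Decoded = GGGGGGGGGGGGGGGGGGGGGBBH


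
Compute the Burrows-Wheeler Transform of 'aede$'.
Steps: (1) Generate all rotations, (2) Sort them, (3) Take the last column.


Rotations (sorted):
  0: $aede -> last char: e
  1: aede$ -> last char: $
  2: de$ae -> last char: e
  3: e$aed -> last char: d
  4: ede$a -> last char: a


BWT = e$eda


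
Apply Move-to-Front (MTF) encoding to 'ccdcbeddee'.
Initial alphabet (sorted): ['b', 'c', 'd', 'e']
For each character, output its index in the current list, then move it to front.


MTF encoding:
'c': index 1 in ['b', 'c', 'd', 'e'] -> ['c', 'b', 'd', 'e']
'c': index 0 in ['c', 'b', 'd', 'e'] -> ['c', 'b', 'd', 'e']
'd': index 2 in ['c', 'b', 'd', 'e'] -> ['d', 'c', 'b', 'e']
'c': index 1 in ['d', 'c', 'b', 'e'] -> ['c', 'd', 'b', 'e']
'b': index 2 in ['c', 'd', 'b', 'e'] -> ['b', 'c', 'd', 'e']
'e': index 3 in ['b', 'c', 'd', 'e'] -> ['e', 'b', 'c', 'd']
'd': index 3 in ['e', 'b', 'c', 'd'] -> ['d', 'e', 'b', 'c']
'd': index 0 in ['d', 'e', 'b', 'c'] -> ['d', 'e', 'b', 'c']
'e': index 1 in ['d', 'e', 'b', 'c'] -> ['e', 'd', 'b', 'c']
'e': index 0 in ['e', 'd', 'b', 'c'] -> ['e', 'd', 'b', 'c']


Output: [1, 0, 2, 1, 2, 3, 3, 0, 1, 0]


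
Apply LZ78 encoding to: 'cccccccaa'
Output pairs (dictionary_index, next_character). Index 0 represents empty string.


LZ78 encoding steps:
Dictionary: {0: ''}
Step 1: w='' (idx 0), next='c' -> output (0, 'c'), add 'c' as idx 1
Step 2: w='c' (idx 1), next='c' -> output (1, 'c'), add 'cc' as idx 2
Step 3: w='cc' (idx 2), next='c' -> output (2, 'c'), add 'ccc' as idx 3
Step 4: w='c' (idx 1), next='a' -> output (1, 'a'), add 'ca' as idx 4
Step 5: w='' (idx 0), next='a' -> output (0, 'a'), add 'a' as idx 5


Encoded: [(0, 'c'), (1, 'c'), (2, 'c'), (1, 'a'), (0, 'a')]


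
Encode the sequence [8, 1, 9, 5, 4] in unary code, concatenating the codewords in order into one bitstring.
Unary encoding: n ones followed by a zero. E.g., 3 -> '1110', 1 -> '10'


Encode each number as n ones followed by a terminating 0:
  8 -> 111111110 (9 bits)
  1 -> 10 (2 bits)
  9 -> 1111111110 (10 bits)
  5 -> 111110 (6 bits)
  4 -> 11110 (5 bits)
Total length = 9 + 2 + 10 + 6 + 5 = 32 bits.

Unary([8, 1, 9, 5, 4]) = 11111111010111111111011111011110 (32 bits)


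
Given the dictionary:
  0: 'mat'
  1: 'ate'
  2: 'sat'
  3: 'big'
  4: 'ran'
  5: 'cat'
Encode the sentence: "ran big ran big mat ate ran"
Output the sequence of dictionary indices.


Look up each word in the dictionary:
  'ran' -> 4
  'big' -> 3
  'ran' -> 4
  'big' -> 3
  'mat' -> 0
  'ate' -> 1
  'ran' -> 4

Encoded: [4, 3, 4, 3, 0, 1, 4]


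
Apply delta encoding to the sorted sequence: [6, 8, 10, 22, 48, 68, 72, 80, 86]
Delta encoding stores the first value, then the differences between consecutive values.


First value: 6
Deltas:
  8 - 6 = 2
  10 - 8 = 2
  22 - 10 = 12
  48 - 22 = 26
  68 - 48 = 20
  72 - 68 = 4
  80 - 72 = 8
  86 - 80 = 6


Delta encoded: [6, 2, 2, 12, 26, 20, 4, 8, 6]


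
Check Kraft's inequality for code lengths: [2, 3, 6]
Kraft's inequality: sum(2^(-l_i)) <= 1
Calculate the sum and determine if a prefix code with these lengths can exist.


Sum = 2^(-2) + 2^(-3) + 2^(-6)
    = 0.25 + 0.125 + 0.015625
    = 25/64 = 0.390625
Since 0.390625 <= 1, Kraft's inequality IS satisfied.
A prefix code with these lengths CAN exist.

Kraft sum = 0.390625. Satisfied.


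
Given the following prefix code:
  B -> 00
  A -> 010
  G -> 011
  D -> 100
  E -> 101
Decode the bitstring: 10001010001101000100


Decoding step by step:
Bits 100 -> D
Bits 010 -> A
Bits 100 -> D
Bits 011 -> G
Bits 010 -> A
Bits 00 -> B
Bits 100 -> D


Decoded message: DADGABD


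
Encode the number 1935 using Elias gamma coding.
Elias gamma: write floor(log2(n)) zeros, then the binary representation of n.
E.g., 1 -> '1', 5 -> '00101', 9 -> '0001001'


num_bits = floor(log2(1935)) + 1 = 11
leading_zeros = num_bits - 1 = 10
binary(1935) = 11110001111

Elias gamma(1935) = '0000000000' + '11110001111' = 000000000011110001111 (21 bits)


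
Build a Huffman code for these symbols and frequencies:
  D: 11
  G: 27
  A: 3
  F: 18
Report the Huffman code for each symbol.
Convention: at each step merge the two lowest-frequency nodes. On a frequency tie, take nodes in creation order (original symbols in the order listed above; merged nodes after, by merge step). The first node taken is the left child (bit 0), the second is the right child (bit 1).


Huffman tree construction:
Step 1: Merge A(3) + D(11) = 14
Step 2: Merge (A+D)(14) + F(18) = 32
Step 3: Merge G(27) + ((A+D)+F)(32) = 59
Read each symbol's code off the tree from the root (left child = 0, right child = 1).

Codes:
  D: 101 (length 3)
  G: 0 (length 1)
  A: 100 (length 3)
  F: 11 (length 2)
Average code length: 105/59 = 1.7797 bits/symbol


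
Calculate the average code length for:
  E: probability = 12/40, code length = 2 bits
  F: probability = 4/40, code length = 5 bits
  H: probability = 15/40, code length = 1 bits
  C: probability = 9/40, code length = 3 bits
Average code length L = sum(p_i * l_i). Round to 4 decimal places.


Weighted contributions p_i * l_i:
  E: (12/40) * 2 = 24/40
  F: (4/40) * 5 = 20/40
  H: (15/40) * 1 = 15/40
  C: (9/40) * 3 = 27/40
Sum = (24 + 20 + 15 + 27)/40 = 86/40

L = 86/40 = 2.1500 bits/symbol


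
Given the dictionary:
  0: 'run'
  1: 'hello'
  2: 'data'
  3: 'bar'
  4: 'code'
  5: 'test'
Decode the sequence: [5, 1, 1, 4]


Look up each index in the dictionary:
  5 -> 'test'
  1 -> 'hello'
  1 -> 'hello'
  4 -> 'code'

Decoded: "test hello hello code"


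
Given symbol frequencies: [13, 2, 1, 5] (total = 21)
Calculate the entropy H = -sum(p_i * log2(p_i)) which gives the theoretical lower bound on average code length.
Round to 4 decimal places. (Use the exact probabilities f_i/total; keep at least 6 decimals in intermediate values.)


Per-symbol terms -p_i * log2(p_i) with p_i = f_i/21:
  p = 13/21 = 0.619048: log2(p) = -0.691878, -p*log2(p) = 0.428305
  p = 2/21 = 0.095238: log2(p) = -3.392317, -p*log2(p) = 0.323078
  p = 1/21 = 0.047619: log2(p) = -4.392317, -p*log2(p) = 0.209158
  p = 5/21 = 0.238095: log2(p) = -2.070389, -p*log2(p) = 0.492950
H = 0.428305 + 0.323078 + 0.209158 + 0.492950 = 1.453491

H = 1.4535 bits/symbol


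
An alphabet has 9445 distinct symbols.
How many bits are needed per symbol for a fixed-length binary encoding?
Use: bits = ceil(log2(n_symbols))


log2(9445) = 13.2053
Bracket: 2^13 = 8192 < 9445 <= 2^14 = 16384
So ceil(log2(9445)) = 14

bits = ceil(log2(9445)) = ceil(13.2053) = 14 bits


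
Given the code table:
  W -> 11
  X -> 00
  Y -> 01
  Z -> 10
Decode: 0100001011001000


Decoding:
01 -> Y
00 -> X
00 -> X
10 -> Z
11 -> W
00 -> X
10 -> Z
00 -> X


Result: YXXZWXZX


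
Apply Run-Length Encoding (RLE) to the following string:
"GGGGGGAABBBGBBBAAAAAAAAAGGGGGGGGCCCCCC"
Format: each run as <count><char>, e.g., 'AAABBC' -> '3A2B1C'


Scanning runs left to right:
  i=0: run of 'G' x 6 -> '6G'
  i=6: run of 'A' x 2 -> '2A'
  i=8: run of 'B' x 3 -> '3B'
  i=11: run of 'G' x 1 -> '1G'
  i=12: run of 'B' x 3 -> '3B'
  i=15: run of 'A' x 9 -> '9A'
  i=24: run of 'G' x 8 -> '8G'
  i=32: run of 'C' x 6 -> '6C'

RLE = 6G2A3B1G3B9A8G6C


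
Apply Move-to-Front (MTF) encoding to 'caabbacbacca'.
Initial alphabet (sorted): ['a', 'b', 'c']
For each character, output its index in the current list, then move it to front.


MTF encoding:
'c': index 2 in ['a', 'b', 'c'] -> ['c', 'a', 'b']
'a': index 1 in ['c', 'a', 'b'] -> ['a', 'c', 'b']
'a': index 0 in ['a', 'c', 'b'] -> ['a', 'c', 'b']
'b': index 2 in ['a', 'c', 'b'] -> ['b', 'a', 'c']
'b': index 0 in ['b', 'a', 'c'] -> ['b', 'a', 'c']
'a': index 1 in ['b', 'a', 'c'] -> ['a', 'b', 'c']
'c': index 2 in ['a', 'b', 'c'] -> ['c', 'a', 'b']
'b': index 2 in ['c', 'a', 'b'] -> ['b', 'c', 'a']
'a': index 2 in ['b', 'c', 'a'] -> ['a', 'b', 'c']
'c': index 2 in ['a', 'b', 'c'] -> ['c', 'a', 'b']
'c': index 0 in ['c', 'a', 'b'] -> ['c', 'a', 'b']
'a': index 1 in ['c', 'a', 'b'] -> ['a', 'c', 'b']


Output: [2, 1, 0, 2, 0, 1, 2, 2, 2, 2, 0, 1]


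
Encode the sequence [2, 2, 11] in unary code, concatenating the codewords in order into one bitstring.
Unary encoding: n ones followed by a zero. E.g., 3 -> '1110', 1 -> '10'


Encode each number as n ones followed by a terminating 0:
  2 -> 110 (3 bits)
  2 -> 110 (3 bits)
  11 -> 111111111110 (12 bits)
Total length = 3 + 3 + 12 = 18 bits.

Unary([2, 2, 11]) = 110110111111111110 (18 bits)


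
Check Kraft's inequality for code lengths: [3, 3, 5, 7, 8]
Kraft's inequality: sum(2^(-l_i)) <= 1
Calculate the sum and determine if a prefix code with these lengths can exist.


Sum = 2^(-3) + 2^(-3) + 2^(-5) + 2^(-7) + 2^(-8)
    = 0.125 + 0.125 + 0.03125 + 0.0078125 + 0.00390625
    = 75/256 = 0.29296875
Since 0.29296875 <= 1, Kraft's inequality IS satisfied.
A prefix code with these lengths CAN exist.

Kraft sum = 0.29296875. Satisfied.


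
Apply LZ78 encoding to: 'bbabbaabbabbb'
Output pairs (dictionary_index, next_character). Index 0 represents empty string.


LZ78 encoding steps:
Dictionary: {0: ''}
Step 1: w='' (idx 0), next='b' -> output (0, 'b'), add 'b' as idx 1
Step 2: w='b' (idx 1), next='a' -> output (1, 'a'), add 'ba' as idx 2
Step 3: w='b' (idx 1), next='b' -> output (1, 'b'), add 'bb' as idx 3
Step 4: w='' (idx 0), next='a' -> output (0, 'a'), add 'a' as idx 4
Step 5: w='a' (idx 4), next='b' -> output (4, 'b'), add 'ab' as idx 5
Step 6: w='ba' (idx 2), next='b' -> output (2, 'b'), add 'bab' as idx 6
Step 7: w='bb' (idx 3), end of input -> output (3, '')


Encoded: [(0, 'b'), (1, 'a'), (1, 'b'), (0, 'a'), (4, 'b'), (2, 'b'), (3, '')]
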